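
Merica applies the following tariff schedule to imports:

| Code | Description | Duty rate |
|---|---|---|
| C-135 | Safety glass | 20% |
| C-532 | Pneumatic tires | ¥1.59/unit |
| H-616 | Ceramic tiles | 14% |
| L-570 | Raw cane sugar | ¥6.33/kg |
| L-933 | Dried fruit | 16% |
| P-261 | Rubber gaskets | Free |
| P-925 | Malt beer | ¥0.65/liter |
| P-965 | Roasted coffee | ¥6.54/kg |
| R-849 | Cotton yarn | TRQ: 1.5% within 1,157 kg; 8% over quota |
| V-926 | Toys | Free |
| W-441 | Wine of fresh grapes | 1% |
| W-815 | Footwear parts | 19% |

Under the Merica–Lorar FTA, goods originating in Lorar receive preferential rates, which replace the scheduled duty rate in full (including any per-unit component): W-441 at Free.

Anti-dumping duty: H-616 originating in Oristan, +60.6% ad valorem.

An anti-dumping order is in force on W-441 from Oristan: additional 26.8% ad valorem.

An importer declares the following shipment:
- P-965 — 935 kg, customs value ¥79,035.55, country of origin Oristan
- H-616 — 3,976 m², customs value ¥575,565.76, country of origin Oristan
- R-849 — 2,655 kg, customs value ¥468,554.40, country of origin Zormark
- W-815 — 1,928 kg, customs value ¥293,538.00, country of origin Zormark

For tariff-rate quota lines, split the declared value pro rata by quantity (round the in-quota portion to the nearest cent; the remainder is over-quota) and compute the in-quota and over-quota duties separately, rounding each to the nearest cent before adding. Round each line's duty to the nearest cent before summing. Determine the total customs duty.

Line 1 (P-965, Oristan, 935 kg, ¥79,035.55):
Base rate for P-965 is ¥6.54/kg.
Duty = 935 × ¥6.54 = ¥6,114.90.
Line 2 (H-616, Oristan, 3,976 m², ¥575,565.76):
Base rate for H-616 is 14%.
Additional duty on H-616 from Oristan: +60.6%. Applied ad valorem rate: 14% + 60.6% = 74.6%.
Duty = ¥575,565.76 × 74.6% = ¥429,372.06.
Line 3 (R-849, Zormark, 2,655 kg, ¥468,554.40):
Code R-849 is under a tariff-rate quota (threshold 1,157 kg). In-quota: 1,157 kg at 1.5%; over-quota: 1,498 kg at 8%.
Pro-rata value split: in-quota = ¥468,554.40 × 1,157/2,655 = ¥204,187.36; over-quota = ¥468,554.40 − ¥204,187.36 = ¥264,367.04.
In-quota duty = ¥204,187.36 × 1.5% = ¥3,062.81. Over-quota duty = ¥264,367.04 × 8% = ¥21,149.36.
Line duty = ¥3,062.81 + ¥21,149.36 = ¥24,212.17.
Line 4 (W-815, Zormark, 1,928 kg, ¥293,538.00):
Base rate for W-815 is 19%.
Duty = ¥293,538.00 × 19% = ¥55,772.22.
Total = ¥6,114.90 + ¥429,372.06 + ¥24,212.17 + ¥55,772.22 = ¥515,471.35.

¥515,471.35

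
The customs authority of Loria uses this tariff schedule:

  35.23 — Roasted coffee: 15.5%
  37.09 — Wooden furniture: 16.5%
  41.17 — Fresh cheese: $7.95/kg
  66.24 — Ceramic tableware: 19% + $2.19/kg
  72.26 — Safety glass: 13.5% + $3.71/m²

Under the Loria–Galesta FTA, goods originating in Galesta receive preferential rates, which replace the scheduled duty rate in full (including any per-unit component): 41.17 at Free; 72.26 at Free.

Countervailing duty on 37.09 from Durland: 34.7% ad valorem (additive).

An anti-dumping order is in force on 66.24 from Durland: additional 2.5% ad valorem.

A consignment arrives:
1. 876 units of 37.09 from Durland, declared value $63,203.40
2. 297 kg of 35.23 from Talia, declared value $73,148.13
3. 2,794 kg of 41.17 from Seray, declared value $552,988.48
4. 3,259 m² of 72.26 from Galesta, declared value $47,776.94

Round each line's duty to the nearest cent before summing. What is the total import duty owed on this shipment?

Line 1 (37.09, Durland, 876 units, $63,203.40):
Base rate for 37.09 is 16.5%.
Additional duty on 37.09 from Durland: +34.7%. Applied ad valorem rate: 16.5% + 34.7% = 51.2%.
Duty = $63,203.40 × 51.2% = $32,360.14.
Line 2 (35.23, Talia, 297 kg, $73,148.13):
Base rate for 35.23 is 15.5%.
Duty = $73,148.13 × 15.5% = $11,337.96.
Line 3 (41.17, Seray, 2,794 kg, $552,988.48):
Base rate for 41.17 is $7.95/kg.
41.17 has an FTA preferential rate, but origin Seray is not Galesta; base rate stands.
Duty = 2,794 × $7.95 = $22,212.30.
Line 4 (72.26, Galesta, 3,259 m², $47,776.94):
Base rate for 72.26 is 13.5% + $3.71/m².
Origin Galesta qualifies under the Loria–Galesta agreement and 72.26 is covered: preferential rate Free applies instead.
Duty = $47,776.94 × 0% = $0.00.
Total = $32,360.14 + $11,337.96 + $22,212.30 + $0.00 = $65,910.40.

$65,910.40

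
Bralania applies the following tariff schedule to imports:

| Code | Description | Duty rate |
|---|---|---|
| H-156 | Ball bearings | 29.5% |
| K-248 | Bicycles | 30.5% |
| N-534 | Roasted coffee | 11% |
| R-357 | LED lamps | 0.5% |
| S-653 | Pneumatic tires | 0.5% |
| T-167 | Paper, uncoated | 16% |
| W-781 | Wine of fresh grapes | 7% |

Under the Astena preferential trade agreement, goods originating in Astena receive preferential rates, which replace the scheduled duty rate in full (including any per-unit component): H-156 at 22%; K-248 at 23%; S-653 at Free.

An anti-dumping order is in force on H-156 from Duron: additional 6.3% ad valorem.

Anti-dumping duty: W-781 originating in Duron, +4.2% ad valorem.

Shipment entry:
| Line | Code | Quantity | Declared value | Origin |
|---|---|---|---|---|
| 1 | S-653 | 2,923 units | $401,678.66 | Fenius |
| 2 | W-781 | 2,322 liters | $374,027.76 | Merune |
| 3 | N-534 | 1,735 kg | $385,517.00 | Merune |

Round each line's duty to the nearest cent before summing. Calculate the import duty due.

$70,597.20

Line 1 (S-653, Fenius, 2,923 units, $401,678.66):
Base rate for S-653 is 0.5%.
S-653 has an FTA preferential rate, but origin Fenius is not Astena; base rate stands.
Duty = $401,678.66 × 0.5% = $2,008.39.
Line 2 (W-781, Merune, 2,322 liters, $374,027.76):
Base rate for W-781 is 7%.
The additional-duty order on W-781 targets Duron, not Merune; it does not apply.
Duty = $374,027.76 × 7% = $26,181.94.
Line 3 (N-534, Merune, 1,735 kg, $385,517.00):
Base rate for N-534 is 11%.
Duty = $385,517.00 × 11% = $42,406.87.
Total = $2,008.39 + $26,181.94 + $42,406.87 = $70,597.20.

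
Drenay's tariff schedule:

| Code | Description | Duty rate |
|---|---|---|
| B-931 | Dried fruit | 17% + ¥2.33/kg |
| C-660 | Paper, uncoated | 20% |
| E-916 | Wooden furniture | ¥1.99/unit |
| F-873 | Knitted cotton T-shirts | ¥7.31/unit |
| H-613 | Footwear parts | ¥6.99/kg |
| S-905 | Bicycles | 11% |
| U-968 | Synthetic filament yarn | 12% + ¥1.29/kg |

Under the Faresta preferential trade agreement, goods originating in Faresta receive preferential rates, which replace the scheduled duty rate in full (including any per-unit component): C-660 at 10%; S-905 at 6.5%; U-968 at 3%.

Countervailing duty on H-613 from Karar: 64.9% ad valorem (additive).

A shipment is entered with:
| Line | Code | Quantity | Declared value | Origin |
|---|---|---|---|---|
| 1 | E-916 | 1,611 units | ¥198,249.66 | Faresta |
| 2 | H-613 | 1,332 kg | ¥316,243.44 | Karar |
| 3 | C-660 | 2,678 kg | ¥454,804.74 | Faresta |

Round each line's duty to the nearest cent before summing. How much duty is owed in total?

Line 1 (E-916, Faresta, 1,611 units, ¥198,249.66):
Base rate for E-916 is ¥1.99/unit.
Origin Faresta is the FTA partner but E-916 is not on the preference list; base rate stands.
Duty = 1,611 × ¥1.99 = ¥3,205.89.
Line 2 (H-613, Karar, 1,332 kg, ¥316,243.44):
Base rate for H-613 is ¥6.99/kg.
Additional duty on H-613 from Karar: +64.9% ad valorem. Applied ad valorem rate = 64.9%.
Duty = ¥316,243.44 × 64.9% + 1,332 × ¥6.99 = ¥214,552.67.
Line 3 (C-660, Faresta, 2,678 kg, ¥454,804.74):
Base rate for C-660 is 20%.
Origin Faresta qualifies under the Drenay–Faresta agreement and C-660 is covered: preferential rate 10% applies instead.
Duty = ¥454,804.74 × 10% = ¥45,480.47.
Total = ¥3,205.89 + ¥214,552.67 + ¥45,480.47 = ¥263,239.03.

¥263,239.03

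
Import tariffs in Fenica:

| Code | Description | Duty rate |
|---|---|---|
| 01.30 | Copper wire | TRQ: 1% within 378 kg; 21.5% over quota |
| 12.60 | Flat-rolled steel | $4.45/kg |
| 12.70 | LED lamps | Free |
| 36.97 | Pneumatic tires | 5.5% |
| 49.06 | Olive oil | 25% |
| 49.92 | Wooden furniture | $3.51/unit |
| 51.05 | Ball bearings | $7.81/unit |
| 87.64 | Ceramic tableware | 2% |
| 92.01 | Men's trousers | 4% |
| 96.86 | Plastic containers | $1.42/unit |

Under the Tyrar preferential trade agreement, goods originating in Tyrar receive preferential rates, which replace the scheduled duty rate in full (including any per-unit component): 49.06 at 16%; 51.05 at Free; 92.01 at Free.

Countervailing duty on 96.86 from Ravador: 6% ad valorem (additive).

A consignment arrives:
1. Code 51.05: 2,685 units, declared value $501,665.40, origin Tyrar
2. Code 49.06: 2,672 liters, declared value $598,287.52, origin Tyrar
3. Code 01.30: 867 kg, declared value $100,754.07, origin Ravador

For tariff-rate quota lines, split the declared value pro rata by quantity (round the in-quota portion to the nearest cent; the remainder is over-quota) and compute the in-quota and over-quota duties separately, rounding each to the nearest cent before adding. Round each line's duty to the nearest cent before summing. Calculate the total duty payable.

Line 1 (51.05, Tyrar, 2,685 units, $501,665.40):
Base rate for 51.05 is $7.81/unit.
Origin Tyrar qualifies under the Fenica–Tyrar agreement and 51.05 is covered: preferential rate Free applies instead.
Duty = $501,665.40 × 0% = $0.00.
Line 2 (49.06, Tyrar, 2,672 liters, $598,287.52):
Base rate for 49.06 is 25%.
Origin Tyrar qualifies under the Fenica–Tyrar agreement and 49.06 is covered: preferential rate 16% applies instead.
Duty = $598,287.52 × 16% = $95,726.00.
Line 3 (01.30, Ravador, 867 kg, $100,754.07):
Code 01.30 is under a tariff-rate quota (threshold 378 kg). In-quota: 378 kg at 1%; over-quota: 489 kg at 21.5%.
Pro-rata value split: in-quota = $100,754.07 × 378/867 = $43,927.38; over-quota = $100,754.07 − $43,927.38 = $56,826.69.
In-quota duty = $43,927.38 × 1% = $439.27. Over-quota duty = $56,826.69 × 21.5% = $12,217.74.
Line duty = $439.27 + $12,217.74 = $12,657.01.
Total = $0.00 + $95,726.00 + $12,657.01 = $108,383.01.

$108,383.01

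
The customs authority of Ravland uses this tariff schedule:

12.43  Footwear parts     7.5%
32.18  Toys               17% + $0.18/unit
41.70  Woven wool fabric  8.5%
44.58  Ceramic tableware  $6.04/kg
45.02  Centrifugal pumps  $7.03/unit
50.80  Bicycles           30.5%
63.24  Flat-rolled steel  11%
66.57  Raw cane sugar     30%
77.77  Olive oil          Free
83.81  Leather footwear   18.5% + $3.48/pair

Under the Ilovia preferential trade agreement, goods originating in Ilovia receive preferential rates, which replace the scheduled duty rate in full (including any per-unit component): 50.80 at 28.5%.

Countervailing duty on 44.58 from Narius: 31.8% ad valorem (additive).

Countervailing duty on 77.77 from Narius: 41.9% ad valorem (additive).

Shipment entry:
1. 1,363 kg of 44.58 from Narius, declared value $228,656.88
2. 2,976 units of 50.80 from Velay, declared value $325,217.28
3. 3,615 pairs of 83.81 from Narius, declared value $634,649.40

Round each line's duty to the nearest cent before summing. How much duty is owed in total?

$310,127.02

Line 1 (44.58, Narius, 1,363 kg, $228,656.88):
Base rate for 44.58 is $6.04/kg.
Additional duty on 44.58 from Narius: +31.8% ad valorem. Applied ad valorem rate = 31.8%.
Duty = $228,656.88 × 31.8% + 1,363 × $6.04 = $80,945.41.
Line 2 (50.80, Velay, 2,976 units, $325,217.28):
Base rate for 50.80 is 30.5%.
50.80 has an FTA preferential rate, but origin Velay is not Ilovia; base rate stands.
Duty = $325,217.28 × 30.5% = $99,191.27.
Line 3 (83.81, Narius, 3,615 pairs, $634,649.40):
Base rate for 83.81 is 18.5% + $3.48/pair.
Duty = $634,649.40 × 18.5% + 3,615 × $3.48 = $129,990.34.
Total = $80,945.41 + $99,191.27 + $129,990.34 = $310,127.02.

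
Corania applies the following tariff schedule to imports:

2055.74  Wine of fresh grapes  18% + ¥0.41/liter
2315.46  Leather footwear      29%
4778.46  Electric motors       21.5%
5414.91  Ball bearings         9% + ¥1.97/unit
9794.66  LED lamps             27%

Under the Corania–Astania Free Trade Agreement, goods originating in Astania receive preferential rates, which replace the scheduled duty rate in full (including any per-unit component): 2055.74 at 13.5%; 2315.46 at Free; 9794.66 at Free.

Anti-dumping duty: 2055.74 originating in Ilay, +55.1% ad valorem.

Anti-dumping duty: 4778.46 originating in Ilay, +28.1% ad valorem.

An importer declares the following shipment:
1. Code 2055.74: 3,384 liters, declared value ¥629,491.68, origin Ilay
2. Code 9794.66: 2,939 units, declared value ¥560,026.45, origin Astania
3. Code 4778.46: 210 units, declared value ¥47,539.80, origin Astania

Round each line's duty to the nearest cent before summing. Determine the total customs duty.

¥471,766.92

Line 1 (2055.74, Ilay, 3,384 liters, ¥629,491.68):
Base rate for 2055.74 is 18% + ¥0.41/liter.
2055.74 has an FTA preferential rate, but origin Ilay is not Astania; base rate stands.
Additional duty on 2055.74 from Ilay: +55.1%. Applied ad valorem rate: 18% + 55.1% = 73.1%.
Duty = ¥629,491.68 × 73.1% + 3,384 × ¥0.41 = ¥461,545.86.
Line 2 (9794.66, Astania, 2,939 units, ¥560,026.45):
Base rate for 9794.66 is 27%.
Origin Astania qualifies under the Corania–Astania agreement and 9794.66 is covered: preferential rate Free applies instead.
Duty = ¥560,026.45 × 0% = ¥0.00.
Line 3 (4778.46, Astania, 210 units, ¥47,539.80):
Base rate for 4778.46 is 21.5%.
Origin Astania is the FTA partner but 4778.46 is not on the preference list; base rate stands.
The additional-duty order on 4778.46 targets Ilay, not Astania; it does not apply.
Duty = ¥47,539.80 × 21.5% = ¥10,221.06.
Total = ¥461,545.86 + ¥0.00 + ¥10,221.06 = ¥471,766.92.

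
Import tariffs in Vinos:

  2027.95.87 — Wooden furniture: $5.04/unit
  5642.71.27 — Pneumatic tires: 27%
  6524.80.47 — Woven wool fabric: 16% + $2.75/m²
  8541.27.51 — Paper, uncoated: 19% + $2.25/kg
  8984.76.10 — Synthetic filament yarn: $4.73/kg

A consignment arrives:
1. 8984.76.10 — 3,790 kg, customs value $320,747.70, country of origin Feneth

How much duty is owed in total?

$17,926.70

Line 1 (8984.76.10, Feneth, 3,790 kg, $320,747.70):
Base rate for 8984.76.10 is $4.73/kg.
Duty = 3,790 × $4.73 = $17,926.70.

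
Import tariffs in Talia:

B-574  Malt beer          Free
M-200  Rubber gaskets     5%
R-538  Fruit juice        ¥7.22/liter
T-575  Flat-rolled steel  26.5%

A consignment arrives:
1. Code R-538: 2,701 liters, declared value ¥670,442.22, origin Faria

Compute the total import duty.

Line 1 (R-538, Faria, 2,701 liters, ¥670,442.22):
Base rate for R-538 is ¥7.22/liter.
Duty = 2,701 × ¥7.22 = ¥19,501.22.

¥19,501.22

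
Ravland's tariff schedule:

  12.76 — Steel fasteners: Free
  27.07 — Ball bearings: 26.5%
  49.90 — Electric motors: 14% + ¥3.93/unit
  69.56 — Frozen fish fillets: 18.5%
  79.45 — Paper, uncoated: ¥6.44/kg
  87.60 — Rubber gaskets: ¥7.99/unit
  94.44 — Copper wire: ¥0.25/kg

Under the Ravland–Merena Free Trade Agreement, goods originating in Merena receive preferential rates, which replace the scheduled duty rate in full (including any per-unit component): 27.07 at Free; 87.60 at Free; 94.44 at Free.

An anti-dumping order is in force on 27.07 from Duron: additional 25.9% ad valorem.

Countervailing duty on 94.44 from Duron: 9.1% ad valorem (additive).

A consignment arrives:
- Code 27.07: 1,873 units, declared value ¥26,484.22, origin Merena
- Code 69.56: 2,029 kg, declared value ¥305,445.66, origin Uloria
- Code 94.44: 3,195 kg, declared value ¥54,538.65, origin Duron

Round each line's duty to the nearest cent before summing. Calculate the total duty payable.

¥62,269.22

Line 1 (27.07, Merena, 1,873 units, ¥26,484.22):
Base rate for 27.07 is 26.5%.
Origin Merena qualifies under the Ravland–Merena agreement and 27.07 is covered: preferential rate Free applies instead.
The additional-duty order on 27.07 targets Duron, not Merena; it does not apply.
Duty = ¥26,484.22 × 0% = ¥0.00.
Line 2 (69.56, Uloria, 2,029 kg, ¥305,445.66):
Base rate for 69.56 is 18.5%.
Duty = ¥305,445.66 × 18.5% = ¥56,507.45.
Line 3 (94.44, Duron, 3,195 kg, ¥54,538.65):
Base rate for 94.44 is ¥0.25/kg.
94.44 has an FTA preferential rate, but origin Duron is not Merena; base rate stands.
Additional duty on 94.44 from Duron: +9.1% ad valorem. Applied ad valorem rate = 9.1%.
Duty = ¥54,538.65 × 9.1% + 3,195 × ¥0.25 = ¥5,761.77.
Total = ¥0.00 + ¥56,507.45 + ¥5,761.77 = ¥62,269.22.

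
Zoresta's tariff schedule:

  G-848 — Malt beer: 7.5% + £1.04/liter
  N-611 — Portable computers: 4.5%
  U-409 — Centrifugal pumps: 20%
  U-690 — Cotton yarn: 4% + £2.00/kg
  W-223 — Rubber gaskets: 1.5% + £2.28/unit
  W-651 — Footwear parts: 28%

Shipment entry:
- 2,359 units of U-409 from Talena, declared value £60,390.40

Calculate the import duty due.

Line 1 (U-409, Talena, 2,359 units, £60,390.40):
Base rate for U-409 is 20%.
Duty = £60,390.40 × 20% = £12,078.08.

£12,078.08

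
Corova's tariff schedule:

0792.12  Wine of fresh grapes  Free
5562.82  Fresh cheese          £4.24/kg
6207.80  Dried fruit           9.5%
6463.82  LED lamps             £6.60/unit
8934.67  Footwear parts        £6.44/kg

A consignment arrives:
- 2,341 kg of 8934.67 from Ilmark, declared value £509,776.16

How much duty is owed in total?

Line 1 (8934.67, Ilmark, 2,341 kg, £509,776.16):
Base rate for 8934.67 is £6.44/kg.
Duty = 2,341 × £6.44 = £15,076.04.

£15,076.04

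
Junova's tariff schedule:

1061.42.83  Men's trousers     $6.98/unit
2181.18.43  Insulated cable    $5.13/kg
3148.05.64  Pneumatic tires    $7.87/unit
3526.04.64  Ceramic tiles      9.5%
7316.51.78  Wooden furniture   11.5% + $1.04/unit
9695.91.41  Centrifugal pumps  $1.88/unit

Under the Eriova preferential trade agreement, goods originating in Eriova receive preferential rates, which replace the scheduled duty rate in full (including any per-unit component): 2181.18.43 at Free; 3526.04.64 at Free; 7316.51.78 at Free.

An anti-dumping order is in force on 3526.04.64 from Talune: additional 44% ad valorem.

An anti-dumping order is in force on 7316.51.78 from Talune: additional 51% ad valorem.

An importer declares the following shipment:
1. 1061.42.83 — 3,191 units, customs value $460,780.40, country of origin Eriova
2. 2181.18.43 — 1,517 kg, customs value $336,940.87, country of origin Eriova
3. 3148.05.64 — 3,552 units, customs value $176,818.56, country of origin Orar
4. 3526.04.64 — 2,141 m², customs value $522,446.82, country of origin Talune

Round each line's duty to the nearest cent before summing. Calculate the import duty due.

$329,736.47

Line 1 (1061.42.83, Eriova, 3,191 units, $460,780.40):
Base rate for 1061.42.83 is $6.98/unit.
Origin Eriova is the FTA partner but 1061.42.83 is not on the preference list; base rate stands.
Duty = 3,191 × $6.98 = $22,273.18.
Line 2 (2181.18.43, Eriova, 1,517 kg, $336,940.87):
Base rate for 2181.18.43 is $5.13/kg.
Origin Eriova qualifies under the Junova–Eriova agreement and 2181.18.43 is covered: preferential rate Free applies instead.
Duty = $336,940.87 × 0% = $0.00.
Line 3 (3148.05.64, Orar, 3,552 units, $176,818.56):
Base rate for 3148.05.64 is $7.87/unit.
Duty = 3,552 × $7.87 = $27,954.24.
Line 4 (3526.04.64, Talune, 2,141 m², $522,446.82):
Base rate for 3526.04.64 is 9.5%.
3526.04.64 has an FTA preferential rate, but origin Talune is not Eriova; base rate stands.
Additional duty on 3526.04.64 from Talune: +44%. Applied ad valorem rate: 9.5% + 44% = 53.5%.
Duty = $522,446.82 × 53.5% = $279,509.05.
Total = $22,273.18 + $0.00 + $27,954.24 + $279,509.05 = $329,736.47.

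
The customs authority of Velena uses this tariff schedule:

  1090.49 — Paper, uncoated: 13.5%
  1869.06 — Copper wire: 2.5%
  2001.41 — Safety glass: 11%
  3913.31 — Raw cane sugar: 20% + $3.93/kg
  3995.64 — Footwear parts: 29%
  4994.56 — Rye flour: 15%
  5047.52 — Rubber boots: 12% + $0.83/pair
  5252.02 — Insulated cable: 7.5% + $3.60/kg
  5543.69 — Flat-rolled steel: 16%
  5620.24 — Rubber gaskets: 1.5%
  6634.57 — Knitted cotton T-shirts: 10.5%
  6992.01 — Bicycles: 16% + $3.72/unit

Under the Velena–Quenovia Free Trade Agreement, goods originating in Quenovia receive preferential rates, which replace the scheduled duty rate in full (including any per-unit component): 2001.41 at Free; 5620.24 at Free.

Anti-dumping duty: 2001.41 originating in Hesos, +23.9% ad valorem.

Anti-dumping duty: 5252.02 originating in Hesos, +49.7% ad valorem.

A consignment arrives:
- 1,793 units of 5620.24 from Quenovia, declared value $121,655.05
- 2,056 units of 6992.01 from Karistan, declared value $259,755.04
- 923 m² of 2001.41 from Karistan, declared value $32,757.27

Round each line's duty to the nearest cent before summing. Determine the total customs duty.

$52,812.43

Line 1 (5620.24, Quenovia, 1,793 units, $121,655.05):
Base rate for 5620.24 is 1.5%.
Origin Quenovia qualifies under the Velena–Quenovia agreement and 5620.24 is covered: preferential rate Free applies instead.
Duty = $121,655.05 × 0% = $0.00.
Line 2 (6992.01, Karistan, 2,056 units, $259,755.04):
Base rate for 6992.01 is 16% + $3.72/unit.
Duty = $259,755.04 × 16% + 2,056 × $3.72 = $49,209.13.
Line 3 (2001.41, Karistan, 923 m², $32,757.27):
Base rate for 2001.41 is 11%.
2001.41 has an FTA preferential rate, but origin Karistan is not Quenovia; base rate stands.
The additional-duty order on 2001.41 targets Hesos, not Karistan; it does not apply.
Duty = $32,757.27 × 11% = $3,603.30.
Total = $0.00 + $49,209.13 + $3,603.30 = $52,812.43.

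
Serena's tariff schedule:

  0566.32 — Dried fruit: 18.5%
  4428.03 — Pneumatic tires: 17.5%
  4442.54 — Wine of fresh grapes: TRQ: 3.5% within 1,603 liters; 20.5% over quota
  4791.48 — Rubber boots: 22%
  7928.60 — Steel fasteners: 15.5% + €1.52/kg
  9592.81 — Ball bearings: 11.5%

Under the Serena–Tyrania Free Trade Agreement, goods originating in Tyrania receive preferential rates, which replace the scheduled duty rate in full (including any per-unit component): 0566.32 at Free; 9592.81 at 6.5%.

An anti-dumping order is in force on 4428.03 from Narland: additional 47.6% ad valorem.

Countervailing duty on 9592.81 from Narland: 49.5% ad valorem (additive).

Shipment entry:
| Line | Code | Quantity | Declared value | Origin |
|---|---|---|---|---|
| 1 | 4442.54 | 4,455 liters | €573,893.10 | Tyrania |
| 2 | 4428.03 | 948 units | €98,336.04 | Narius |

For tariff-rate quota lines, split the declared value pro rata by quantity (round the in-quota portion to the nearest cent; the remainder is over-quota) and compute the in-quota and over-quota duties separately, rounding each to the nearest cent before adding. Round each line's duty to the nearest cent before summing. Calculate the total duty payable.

€99,752.16

Line 1 (4442.54, Tyrania, 4,455 liters, €573,893.10):
Code 4442.54 is under a tariff-rate quota (threshold 1,603 liters). In-quota: 1,603 liters at 3.5%; over-quota: 2,852 liters at 20.5%.
Pro-rata value split: in-quota = €573,893.10 × 1,603/4,455 = €206,498.46; over-quota = €573,893.10 − €206,498.46 = €367,394.64.
In-quota duty = €206,498.46 × 3.5% = €7,227.45. Over-quota duty = €367,394.64 × 20.5% = €75,315.90.
Line duty = €7,227.45 + €75,315.90 = €82,543.35.
Line 2 (4428.03, Narius, 948 units, €98,336.04):
Base rate for 4428.03 is 17.5%.
The additional-duty order on 4428.03 targets Narland, not Narius; it does not apply.
Duty = €98,336.04 × 17.5% = €17,208.81.
Total = €82,543.35 + €17,208.81 = €99,752.16.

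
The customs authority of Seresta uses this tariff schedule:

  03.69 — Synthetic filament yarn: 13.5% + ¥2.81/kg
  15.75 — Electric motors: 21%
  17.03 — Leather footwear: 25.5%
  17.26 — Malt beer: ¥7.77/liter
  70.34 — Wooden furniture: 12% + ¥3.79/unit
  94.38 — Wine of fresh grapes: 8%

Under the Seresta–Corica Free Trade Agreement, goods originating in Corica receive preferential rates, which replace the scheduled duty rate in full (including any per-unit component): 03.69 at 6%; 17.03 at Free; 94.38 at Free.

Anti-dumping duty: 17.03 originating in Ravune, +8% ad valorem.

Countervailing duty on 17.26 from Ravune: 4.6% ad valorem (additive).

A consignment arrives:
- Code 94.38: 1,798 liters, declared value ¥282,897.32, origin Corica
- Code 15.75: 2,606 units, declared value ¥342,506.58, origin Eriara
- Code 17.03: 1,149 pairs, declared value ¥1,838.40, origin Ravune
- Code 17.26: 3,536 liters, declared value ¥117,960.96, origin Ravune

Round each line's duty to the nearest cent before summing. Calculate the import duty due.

¥105,443.16

Line 1 (94.38, Corica, 1,798 liters, ¥282,897.32):
Base rate for 94.38 is 8%.
Origin Corica qualifies under the Seresta–Corica agreement and 94.38 is covered: preferential rate Free applies instead.
Duty = ¥282,897.32 × 0% = ¥0.00.
Line 2 (15.75, Eriara, 2,606 units, ¥342,506.58):
Base rate for 15.75 is 21%.
Duty = ¥342,506.58 × 21% = ¥71,926.38.
Line 3 (17.03, Ravune, 1,149 pairs, ¥1,838.40):
Base rate for 17.03 is 25.5%.
17.03 has an FTA preferential rate, but origin Ravune is not Corica; base rate stands.
Additional duty on 17.03 from Ravune: +8%. Applied ad valorem rate: 25.5% + 8% = 33.5%.
Duty = ¥1,838.40 × 33.5% = ¥615.86.
Line 4 (17.26, Ravune, 3,536 liters, ¥117,960.96):
Base rate for 17.26 is ¥7.77/liter.
Additional duty on 17.26 from Ravune: +4.6% ad valorem. Applied ad valorem rate = 4.6%.
Duty = ¥117,960.96 × 4.6% + 3,536 × ¥7.77 = ¥32,900.92.
Total = ¥0.00 + ¥71,926.38 + ¥615.86 + ¥32,900.92 = ¥105,443.16.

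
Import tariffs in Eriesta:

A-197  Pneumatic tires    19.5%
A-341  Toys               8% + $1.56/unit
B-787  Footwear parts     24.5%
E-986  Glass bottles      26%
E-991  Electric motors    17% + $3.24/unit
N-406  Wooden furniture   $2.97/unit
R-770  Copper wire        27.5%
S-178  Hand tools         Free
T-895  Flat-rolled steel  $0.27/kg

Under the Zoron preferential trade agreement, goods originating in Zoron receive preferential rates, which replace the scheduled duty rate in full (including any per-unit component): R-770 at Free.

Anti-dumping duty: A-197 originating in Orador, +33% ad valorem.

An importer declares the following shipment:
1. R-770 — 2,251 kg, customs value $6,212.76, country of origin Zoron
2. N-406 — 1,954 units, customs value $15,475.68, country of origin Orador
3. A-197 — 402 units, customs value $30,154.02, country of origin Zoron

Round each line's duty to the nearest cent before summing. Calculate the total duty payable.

$11,683.41

Line 1 (R-770, Zoron, 2,251 kg, $6,212.76):
Base rate for R-770 is 27.5%.
Origin Zoron qualifies under the Eriesta–Zoron agreement and R-770 is covered: preferential rate Free applies instead.
Duty = $6,212.76 × 0% = $0.00.
Line 2 (N-406, Orador, 1,954 units, $15,475.68):
Base rate for N-406 is $2.97/unit.
Duty = 1,954 × $2.97 = $5,803.38.
Line 3 (A-197, Zoron, 402 units, $30,154.02):
Base rate for A-197 is 19.5%.
Origin Zoron is the FTA partner but A-197 is not on the preference list; base rate stands.
The additional-duty order on A-197 targets Orador, not Zoron; it does not apply.
Duty = $30,154.02 × 19.5% = $5,880.03.
Total = $0.00 + $5,803.38 + $5,880.03 = $11,683.41.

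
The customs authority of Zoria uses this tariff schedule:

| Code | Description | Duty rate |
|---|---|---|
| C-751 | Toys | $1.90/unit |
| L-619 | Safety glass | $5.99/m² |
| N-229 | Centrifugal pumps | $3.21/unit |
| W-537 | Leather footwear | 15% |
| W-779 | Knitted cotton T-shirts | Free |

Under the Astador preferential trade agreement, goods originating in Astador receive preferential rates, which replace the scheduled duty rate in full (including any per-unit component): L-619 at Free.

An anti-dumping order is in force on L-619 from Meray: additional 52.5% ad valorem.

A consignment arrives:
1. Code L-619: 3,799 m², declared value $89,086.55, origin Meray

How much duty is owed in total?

Line 1 (L-619, Meray, 3,799 m², $89,086.55):
Base rate for L-619 is $5.99/m².
L-619 has an FTA preferential rate, but origin Meray is not Astador; base rate stands.
Additional duty on L-619 from Meray: +52.5% ad valorem. Applied ad valorem rate = 52.5%.
Duty = $89,086.55 × 52.5% + 3,799 × $5.99 = $69,526.45.

$69,526.45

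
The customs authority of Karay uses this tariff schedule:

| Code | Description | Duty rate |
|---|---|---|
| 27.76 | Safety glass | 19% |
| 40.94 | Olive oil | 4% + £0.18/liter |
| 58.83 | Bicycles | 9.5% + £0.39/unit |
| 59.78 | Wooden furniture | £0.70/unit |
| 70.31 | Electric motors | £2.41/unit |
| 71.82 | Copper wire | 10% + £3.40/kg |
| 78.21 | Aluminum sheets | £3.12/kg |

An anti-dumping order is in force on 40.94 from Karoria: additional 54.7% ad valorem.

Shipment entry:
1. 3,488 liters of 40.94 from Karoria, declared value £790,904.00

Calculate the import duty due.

Line 1 (40.94, Karoria, 3,488 liters, £790,904.00):
Base rate for 40.94 is 4% + £0.18/liter.
Additional duty on 40.94 from Karoria: +54.7%. Applied ad valorem rate: 4% + 54.7% = 58.7%.
Duty = £790,904.00 × 58.7% + 3,488 × £0.18 = £464,888.49.

£464,888.49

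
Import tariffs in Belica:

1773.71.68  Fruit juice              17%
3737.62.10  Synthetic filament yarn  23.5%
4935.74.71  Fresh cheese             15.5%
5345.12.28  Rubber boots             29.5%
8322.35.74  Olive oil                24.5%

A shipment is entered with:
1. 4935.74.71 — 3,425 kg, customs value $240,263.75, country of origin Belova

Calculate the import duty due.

Line 1 (4935.74.71, Belova, 3,425 kg, $240,263.75):
Base rate for 4935.74.71 is 15.5%.
Duty = $240,263.75 × 15.5% = $37,240.88.

$37,240.88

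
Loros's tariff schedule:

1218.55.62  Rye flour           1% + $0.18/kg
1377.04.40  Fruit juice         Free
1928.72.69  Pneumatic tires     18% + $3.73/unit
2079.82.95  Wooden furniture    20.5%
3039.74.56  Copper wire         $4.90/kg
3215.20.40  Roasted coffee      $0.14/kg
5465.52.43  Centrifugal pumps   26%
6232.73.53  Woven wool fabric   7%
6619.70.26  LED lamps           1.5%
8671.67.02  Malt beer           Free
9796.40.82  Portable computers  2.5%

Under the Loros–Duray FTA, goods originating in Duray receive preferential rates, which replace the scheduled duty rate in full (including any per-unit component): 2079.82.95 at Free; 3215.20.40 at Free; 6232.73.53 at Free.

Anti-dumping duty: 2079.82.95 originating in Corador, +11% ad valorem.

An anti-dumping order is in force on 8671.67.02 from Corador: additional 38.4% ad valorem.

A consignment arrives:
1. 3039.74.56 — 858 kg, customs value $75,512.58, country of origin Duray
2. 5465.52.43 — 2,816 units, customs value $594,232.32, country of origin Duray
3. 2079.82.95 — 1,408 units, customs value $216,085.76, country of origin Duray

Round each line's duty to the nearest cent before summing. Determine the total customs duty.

$158,704.60

Line 1 (3039.74.56, Duray, 858 kg, $75,512.58):
Base rate for 3039.74.56 is $4.90/kg.
Origin Duray is the FTA partner but 3039.74.56 is not on the preference list; base rate stands.
Duty = 858 × $4.90 = $4,204.20.
Line 2 (5465.52.43, Duray, 2,816 units, $594,232.32):
Base rate for 5465.52.43 is 26%.
Origin Duray is the FTA partner but 5465.52.43 is not on the preference list; base rate stands.
Duty = $594,232.32 × 26% = $154,500.40.
Line 3 (2079.82.95, Duray, 1,408 units, $216,085.76):
Base rate for 2079.82.95 is 20.5%.
Origin Duray qualifies under the Loros–Duray agreement and 2079.82.95 is covered: preferential rate Free applies instead.
The additional-duty order on 2079.82.95 targets Corador, not Duray; it does not apply.
Duty = $216,085.76 × 0% = $0.00.
Total = $4,204.20 + $154,500.40 + $0.00 = $158,704.60.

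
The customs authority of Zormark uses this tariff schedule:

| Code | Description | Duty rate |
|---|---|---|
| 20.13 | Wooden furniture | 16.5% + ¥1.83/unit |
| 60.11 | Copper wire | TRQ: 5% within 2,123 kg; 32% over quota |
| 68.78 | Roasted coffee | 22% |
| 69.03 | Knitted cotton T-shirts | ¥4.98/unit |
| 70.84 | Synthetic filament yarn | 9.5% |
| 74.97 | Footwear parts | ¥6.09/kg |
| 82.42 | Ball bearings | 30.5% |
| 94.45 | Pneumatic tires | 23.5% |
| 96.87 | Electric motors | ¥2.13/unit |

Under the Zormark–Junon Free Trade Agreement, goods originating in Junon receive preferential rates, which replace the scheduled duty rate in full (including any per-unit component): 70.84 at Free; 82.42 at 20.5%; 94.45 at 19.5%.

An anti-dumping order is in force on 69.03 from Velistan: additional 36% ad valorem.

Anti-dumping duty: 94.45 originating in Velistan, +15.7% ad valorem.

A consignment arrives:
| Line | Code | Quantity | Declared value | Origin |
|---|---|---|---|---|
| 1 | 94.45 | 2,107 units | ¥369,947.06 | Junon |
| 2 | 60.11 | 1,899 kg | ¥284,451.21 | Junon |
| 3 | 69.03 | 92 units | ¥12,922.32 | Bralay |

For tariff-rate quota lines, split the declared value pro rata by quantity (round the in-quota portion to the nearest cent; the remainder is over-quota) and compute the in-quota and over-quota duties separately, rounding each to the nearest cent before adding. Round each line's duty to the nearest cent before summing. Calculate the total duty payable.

Line 1 (94.45, Junon, 2,107 units, ¥369,947.06):
Base rate for 94.45 is 23.5%.
Origin Junon qualifies under the Zormark–Junon agreement and 94.45 is covered: preferential rate 19.5% applies instead.
The additional-duty order on 94.45 targets Velistan, not Junon; it does not apply.
Duty = ¥369,947.06 × 19.5% = ¥72,139.68.
Line 2 (60.11, Junon, 1,899 kg, ¥284,451.21):
Code 60.11 is under a tariff-rate quota (threshold 2,123 kg). Quantity 1,899 kg is within the quota, so the in-quota rate 5% applies to the full value.
Duty = ¥284,451.21 × 5% = ¥14,222.56.
Line 3 (69.03, Bralay, 92 units, ¥12,922.32):
Base rate for 69.03 is ¥4.98/unit.
The additional-duty order on 69.03 targets Velistan, not Bralay; it does not apply.
Duty = 92 × ¥4.98 = ¥458.16.
Total = ¥72,139.68 + ¥14,222.56 + ¥458.16 = ¥86,820.40.

¥86,820.40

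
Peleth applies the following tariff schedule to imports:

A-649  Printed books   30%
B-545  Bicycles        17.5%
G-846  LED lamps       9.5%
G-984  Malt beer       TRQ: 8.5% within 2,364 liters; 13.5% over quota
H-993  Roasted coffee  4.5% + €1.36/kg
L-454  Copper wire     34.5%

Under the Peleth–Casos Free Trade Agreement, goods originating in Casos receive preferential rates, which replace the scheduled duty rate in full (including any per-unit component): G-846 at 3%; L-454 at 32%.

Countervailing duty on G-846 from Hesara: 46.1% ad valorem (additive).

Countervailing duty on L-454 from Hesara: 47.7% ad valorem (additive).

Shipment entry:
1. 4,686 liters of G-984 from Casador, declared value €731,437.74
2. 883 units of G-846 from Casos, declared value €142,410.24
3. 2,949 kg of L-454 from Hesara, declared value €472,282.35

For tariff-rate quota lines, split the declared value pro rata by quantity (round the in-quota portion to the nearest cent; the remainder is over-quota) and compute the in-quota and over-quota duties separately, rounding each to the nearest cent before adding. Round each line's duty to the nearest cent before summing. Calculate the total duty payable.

Line 1 (G-984, Casador, 4,686 liters, €731,437.74):
Code G-984 is under a tariff-rate quota (threshold 2,364 liters). In-quota: 2,364 liters at 8.5%; over-quota: 2,322 liters at 13.5%.
Pro-rata value split: in-quota = €731,437.74 × 2,364/4,686 = €368,996.76; over-quota = €731,437.74 − €368,996.76 = €362,440.98.
In-quota duty = €368,996.76 × 8.5% = €31,364.72. Over-quota duty = €362,440.98 × 13.5% = €48,929.53.
Line duty = €31,364.72 + €48,929.53 = €80,294.25.
Line 2 (G-846, Casos, 883 units, €142,410.24):
Base rate for G-846 is 9.5%.
Origin Casos qualifies under the Peleth–Casos agreement and G-846 is covered: preferential rate 3% applies instead.
The additional-duty order on G-846 targets Hesara, not Casos; it does not apply.
Duty = €142,410.24 × 3% = €4,272.31.
Line 3 (L-454, Hesara, 2,949 kg, €472,282.35):
Base rate for L-454 is 34.5%.
L-454 has an FTA preferential rate, but origin Hesara is not Casos; base rate stands.
Additional duty on L-454 from Hesara: +47.7%. Applied ad valorem rate: 34.5% + 47.7% = 82.2%.
Duty = €472,282.35 × 82.2% = €388,216.09.
Total = €80,294.25 + €4,272.31 + €388,216.09 = €472,782.65.

€472,782.65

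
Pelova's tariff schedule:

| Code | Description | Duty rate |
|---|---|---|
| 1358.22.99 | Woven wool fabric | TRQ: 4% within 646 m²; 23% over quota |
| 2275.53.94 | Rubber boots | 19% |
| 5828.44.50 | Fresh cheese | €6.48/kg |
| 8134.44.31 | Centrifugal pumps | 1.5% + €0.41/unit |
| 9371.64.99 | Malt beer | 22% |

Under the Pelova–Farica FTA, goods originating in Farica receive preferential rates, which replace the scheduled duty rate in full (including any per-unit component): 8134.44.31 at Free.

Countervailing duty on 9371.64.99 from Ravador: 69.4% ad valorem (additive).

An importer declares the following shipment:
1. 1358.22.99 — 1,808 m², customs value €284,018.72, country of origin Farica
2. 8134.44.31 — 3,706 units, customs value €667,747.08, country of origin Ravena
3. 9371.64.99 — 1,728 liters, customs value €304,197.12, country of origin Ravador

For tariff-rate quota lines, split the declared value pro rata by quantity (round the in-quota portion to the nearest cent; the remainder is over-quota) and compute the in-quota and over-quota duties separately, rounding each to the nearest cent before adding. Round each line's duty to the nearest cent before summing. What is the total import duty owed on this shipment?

Line 1 (1358.22.99, Farica, 1,808 m², €284,018.72):
Code 1358.22.99 is under a tariff-rate quota (threshold 646 m²). In-quota: 646 m² at 4%; over-quota: 1,162 m² at 23%.
Pro-rata value split: in-quota = €284,018.72 × 646/1,808 = €101,480.14; over-quota = €284,018.72 − €101,480.14 = €182,538.58.
In-quota duty = €101,480.14 × 4% = €4,059.21. Over-quota duty = €182,538.58 × 23% = €41,983.87.
Line duty = €4,059.21 + €41,983.87 = €46,043.08.
Line 2 (8134.44.31, Ravena, 3,706 units, €667,747.08):
Base rate for 8134.44.31 is 1.5% + €0.41/unit.
8134.44.31 has an FTA preferential rate, but origin Ravena is not Farica; base rate stands.
Duty = €667,747.08 × 1.5% + 3,706 × €0.41 = €11,535.67.
Line 3 (9371.64.99, Ravador, 1,728 liters, €304,197.12):
Base rate for 9371.64.99 is 22%.
Additional duty on 9371.64.99 from Ravador: +69.4%. Applied ad valorem rate: 22% + 69.4% = 91.4%.
Duty = €304,197.12 × 91.4% = €278,036.17.
Total = €46,043.08 + €11,535.67 + €278,036.17 = €335,614.92.

€335,614.92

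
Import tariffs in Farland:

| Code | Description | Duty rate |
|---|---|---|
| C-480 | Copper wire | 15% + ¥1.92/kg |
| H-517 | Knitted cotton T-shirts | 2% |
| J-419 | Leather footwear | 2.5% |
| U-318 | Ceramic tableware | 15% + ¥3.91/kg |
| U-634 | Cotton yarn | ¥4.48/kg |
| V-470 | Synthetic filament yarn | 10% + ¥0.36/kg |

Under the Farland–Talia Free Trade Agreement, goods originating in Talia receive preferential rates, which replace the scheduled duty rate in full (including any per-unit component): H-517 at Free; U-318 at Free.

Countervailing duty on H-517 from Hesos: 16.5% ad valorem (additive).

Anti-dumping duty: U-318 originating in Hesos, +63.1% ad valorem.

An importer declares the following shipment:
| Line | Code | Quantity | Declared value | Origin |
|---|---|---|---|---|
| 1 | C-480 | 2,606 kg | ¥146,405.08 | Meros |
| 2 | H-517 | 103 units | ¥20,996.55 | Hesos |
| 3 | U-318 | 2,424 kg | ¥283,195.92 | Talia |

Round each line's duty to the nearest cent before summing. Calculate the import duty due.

Line 1 (C-480, Meros, 2,606 kg, ¥146,405.08):
Base rate for C-480 is 15% + ¥1.92/kg.
Duty = ¥146,405.08 × 15% + 2,606 × ¥1.92 = ¥26,964.28.
Line 2 (H-517, Hesos, 103 units, ¥20,996.55):
Base rate for H-517 is 2%.
H-517 has an FTA preferential rate, but origin Hesos is not Talia; base rate stands.
Additional duty on H-517 from Hesos: +16.5%. Applied ad valorem rate: 2% + 16.5% = 18.5%.
Duty = ¥20,996.55 × 18.5% = ¥3,884.36.
Line 3 (U-318, Talia, 2,424 kg, ¥283,195.92):
Base rate for U-318 is 15% + ¥3.91/kg.
Origin Talia qualifies under the Farland–Talia agreement and U-318 is covered: preferential rate Free applies instead.
The additional-duty order on U-318 targets Hesos, not Talia; it does not apply.
Duty = ¥283,195.92 × 0% = ¥0.00.
Total = ¥26,964.28 + ¥3,884.36 + ¥0.00 = ¥30,848.64.

¥30,848.64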